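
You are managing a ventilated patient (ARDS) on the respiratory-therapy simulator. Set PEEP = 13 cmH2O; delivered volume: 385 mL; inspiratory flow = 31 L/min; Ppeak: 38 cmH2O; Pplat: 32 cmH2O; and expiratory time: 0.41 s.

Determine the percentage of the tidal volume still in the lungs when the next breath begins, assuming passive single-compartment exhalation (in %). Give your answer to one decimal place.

17.5

Flow: 31 L/min ÷ 60 = 0.5167 L/s.
R = (PIP − Pplat)/V̇ = (38 − 32) / 0.5167 = 6.0/0.5167 = 11.612 cmH2O·s/L.
C = Vt/(Pplat − PEEP) = 385.0 / (32 − 13) = 385.0/19.0 = 20.263 mL/cmH2O.
τ = R × C = 11.612 × 0.02026 L/cmH2O = 0.2353 s.
Fraction remaining at end-expiration = e^(−Te/τ) = e^(−0.41/0.2353) = 0.1751 → 17.51%.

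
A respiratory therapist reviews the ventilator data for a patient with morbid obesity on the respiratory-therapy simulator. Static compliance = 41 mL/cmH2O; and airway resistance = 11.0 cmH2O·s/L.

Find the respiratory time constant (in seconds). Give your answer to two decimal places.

0.45

τ = R × C = 11.0 × 41 mL/cmH2O = 11.0 × 0.041 L/cmH2O = 0.451 s.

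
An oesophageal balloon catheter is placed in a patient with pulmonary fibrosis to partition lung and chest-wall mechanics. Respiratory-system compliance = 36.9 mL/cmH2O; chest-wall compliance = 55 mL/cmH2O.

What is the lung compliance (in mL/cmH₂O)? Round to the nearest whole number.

1/CL = 1/Crs − 1/Ccw.
1/CL = 1/36.9 − 1/55 = 0.008918.
CL = 112.13 mL/cmH2O.

112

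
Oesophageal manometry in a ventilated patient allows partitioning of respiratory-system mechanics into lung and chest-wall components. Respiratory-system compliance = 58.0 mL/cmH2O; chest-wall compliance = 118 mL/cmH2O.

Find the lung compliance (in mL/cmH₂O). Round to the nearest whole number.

114

1/CL = 1/Crs − 1/Ccw.
1/CL = 1/58.0 − 1/118 = 0.008767.
CL = 114.06 mL/cmH2O.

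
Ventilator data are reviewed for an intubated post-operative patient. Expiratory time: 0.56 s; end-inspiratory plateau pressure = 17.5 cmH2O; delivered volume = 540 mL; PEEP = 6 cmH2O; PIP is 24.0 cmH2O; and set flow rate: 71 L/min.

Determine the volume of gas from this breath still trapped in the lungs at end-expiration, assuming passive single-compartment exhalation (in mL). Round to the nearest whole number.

Flow: 71 L/min ÷ 60 = 1.1833 L/s.
R = (PIP − Pplat)/V̇ = (24.0 − 17.5) / 1.1833 = 6.5/1.1833 = 5.493 cmH2O·s/L.
C = Vt/(Pplat − PEEP) = 540.0 / (17.5 − 6) = 540.0/11.5 = 46.957 mL/cmH2O.
τ = R × C = 5.493 × 0.04696 L/cmH2O = 0.258 s.
Fraction remaining = e^(−Te/τ) = e^(−0.56/0.258) = 0.1141.
Trapped volume = 540.0 × 0.1141 = 61.614 mL.

62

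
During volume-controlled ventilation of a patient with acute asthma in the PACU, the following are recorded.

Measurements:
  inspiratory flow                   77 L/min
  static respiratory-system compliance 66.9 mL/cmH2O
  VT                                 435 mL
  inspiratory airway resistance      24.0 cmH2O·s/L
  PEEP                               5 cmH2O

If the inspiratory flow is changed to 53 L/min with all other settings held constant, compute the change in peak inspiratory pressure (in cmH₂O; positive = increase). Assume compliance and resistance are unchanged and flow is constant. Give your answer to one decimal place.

-9.6

Flow: 77 L/min ÷ 60 = 1.2833 L/s.
New flow: 53 L/min ÷ 60 = 0.8833 L/s.
PIP = Vt/C + R·V̇ + PEEP (constant-flow equation of motion).
Only the resistive term changes: ΔPIP = R × ΔV̇ = 24.0 × (0.8833 − 1.2833) = 24.0 × -0.4 = -9.6 cmH2O.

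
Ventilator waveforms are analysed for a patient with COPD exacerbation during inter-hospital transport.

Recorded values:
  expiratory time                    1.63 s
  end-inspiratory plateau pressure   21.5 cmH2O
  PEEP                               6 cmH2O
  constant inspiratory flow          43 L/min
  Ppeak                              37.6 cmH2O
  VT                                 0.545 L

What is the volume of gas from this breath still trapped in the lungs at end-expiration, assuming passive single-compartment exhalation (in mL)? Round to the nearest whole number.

Flow: 43 L/min ÷ 60 = 0.7167 L/s.
R = (PIP − Pplat)/V̇ = (37.6 − 21.5) / 0.7167 = 16.1/0.7167 = 22.464 cmH2O·s/L.
C = Vt/(Pplat − PEEP) = 545.0 / (21.5 − 6) = 545.0/15.5 = 35.161 mL/cmH2O.
τ = R × C = 22.464 × 0.03516 L/cmH2O = 0.7898 s.
Fraction remaining = e^(−Te/τ) = e^(−1.63/0.7898) = 0.127.
Trapped volume = 545.0 × 0.127 = 69.215 mL.

69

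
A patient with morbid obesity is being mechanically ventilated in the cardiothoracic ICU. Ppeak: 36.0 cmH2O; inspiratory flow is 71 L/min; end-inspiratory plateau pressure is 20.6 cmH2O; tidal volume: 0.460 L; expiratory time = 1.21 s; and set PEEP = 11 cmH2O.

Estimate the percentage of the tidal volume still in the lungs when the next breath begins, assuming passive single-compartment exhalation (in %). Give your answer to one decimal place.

Flow: 71 L/min ÷ 60 = 1.1833 L/s.
R = (PIP − Pplat)/V̇ = (36.0 − 20.6) / 1.1833 = 15.4/1.1833 = 13.014 cmH2O·s/L.
C = Vt/(Pplat − PEEP) = 460.0 / (20.6 − 11) = 460.0/9.6 = 47.917 mL/cmH2O.
τ = R × C = 13.014 × 0.04792 L/cmH2O = 0.6236 s.
Fraction remaining at end-expiration = e^(−Te/τ) = e^(−1.21/0.6236) = 0.1437 → 14.37%.

14.4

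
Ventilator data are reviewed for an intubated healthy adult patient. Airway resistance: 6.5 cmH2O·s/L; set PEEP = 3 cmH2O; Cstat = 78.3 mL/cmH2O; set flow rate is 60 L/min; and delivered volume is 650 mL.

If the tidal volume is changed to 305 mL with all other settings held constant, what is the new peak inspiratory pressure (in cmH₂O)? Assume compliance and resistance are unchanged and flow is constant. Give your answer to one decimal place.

13.4

Flow: 60 L/min ÷ 60 = 1 L/s.
PIP = Vt/C + R·V̇ + PEEP (constant-flow equation of motion).
Only the elastic term changes: ΔPIP = ΔVt / C = (305 − 650) / 78.3 = -4.406 cmH2O.
Original PIP = 650/78.3 + 6.5×1 + 3 = 17.801 cmH2O; new PIP = 17.801 + (-4.406) = 13.395 cmH2O.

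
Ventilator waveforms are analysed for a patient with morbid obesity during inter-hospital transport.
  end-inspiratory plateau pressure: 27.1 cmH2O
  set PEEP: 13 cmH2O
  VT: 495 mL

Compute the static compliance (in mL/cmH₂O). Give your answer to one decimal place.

35.1

Cstat = Vt / (Pplat − PEEP) = 495 / (27.1 − 13) = 495 / 14.1 = 35.106 mL/cmH2O.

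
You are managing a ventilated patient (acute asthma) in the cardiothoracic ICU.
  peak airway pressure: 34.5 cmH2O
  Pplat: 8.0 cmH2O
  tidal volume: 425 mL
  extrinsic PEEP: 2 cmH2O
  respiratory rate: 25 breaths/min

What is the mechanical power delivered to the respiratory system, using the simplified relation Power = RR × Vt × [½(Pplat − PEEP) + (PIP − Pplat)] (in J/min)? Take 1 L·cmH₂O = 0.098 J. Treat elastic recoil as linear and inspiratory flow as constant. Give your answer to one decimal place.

30.7

Per-breath work = Vt × [½(Pplat−PEEP) + (PIP−Pplat)] = 0.425 × [0.5×6.0 + 26.5] = 0.425 × 29.5 = 12.538 L·cmH2O.
Power = 25 × 12.538 = 313.45 L·cmH2O/min.
× 0.098 J/(L·cmH2O) → 30.718 J/min.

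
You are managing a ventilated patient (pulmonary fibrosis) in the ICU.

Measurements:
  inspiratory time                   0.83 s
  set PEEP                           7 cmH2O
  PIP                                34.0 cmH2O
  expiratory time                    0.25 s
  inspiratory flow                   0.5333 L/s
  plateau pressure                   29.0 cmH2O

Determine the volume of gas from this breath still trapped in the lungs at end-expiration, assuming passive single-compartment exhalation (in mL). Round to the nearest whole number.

118

Vt = flow × Ti = 0.5333 L/s × 0.83 s × 1000 mL/L = 442.64 mL.
R = (PIP − Pplat)/V̇ = (34.0 − 29.0) / 0.5333 = 5.0/0.5333 = 9.376 cmH2O·s/L.
C = Vt/(Pplat − PEEP) = 442.64 / (29.0 − 7) = 442.64/22.0 = 20.12 mL/cmH2O.
τ = R × C = 9.376 × 0.02012 L/cmH2O = 0.1886 s.
Fraction remaining = e^(−Te/τ) = e^(−0.25/0.1886) = 0.2657.
Trapped volume = 442.64 × 0.2657 = 117.61 mL.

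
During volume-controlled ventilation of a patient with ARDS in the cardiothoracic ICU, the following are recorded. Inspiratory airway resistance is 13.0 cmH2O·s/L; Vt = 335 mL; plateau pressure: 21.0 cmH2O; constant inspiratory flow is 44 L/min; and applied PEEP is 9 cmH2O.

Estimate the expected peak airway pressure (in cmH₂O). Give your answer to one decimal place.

Flow: 44 L/min ÷ 60 = 0.7333 L/s.
PIP = Pplat + Raw × flow = 21.0 + 13.0 × 0.7333 = 21.0 + 9.533 = 30.533 cmH2O.

30.5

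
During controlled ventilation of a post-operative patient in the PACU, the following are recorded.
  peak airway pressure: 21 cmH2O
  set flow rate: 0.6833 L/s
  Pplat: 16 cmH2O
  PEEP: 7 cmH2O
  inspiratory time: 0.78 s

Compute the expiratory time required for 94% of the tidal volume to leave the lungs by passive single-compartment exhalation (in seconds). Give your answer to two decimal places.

Vt = flow × Ti = 0.6833 L/s × 0.78 s × 1000 mL/L = 532.97 mL.
R = (PIP − Pplat)/V̇ = (21 − 16) / 0.6833 = 5.0/0.6833 = 7.317 cmH2O·s/L.
C = Vt/(Pplat − PEEP) = 532.97 / (16 − 7) = 532.97/9.0 = 59.219 mL/cmH2O.
τ = R × C = 7.317 × 0.05922 L/cmH2O = 0.4333 s.
t = −τ·ln(1 − 0.94) = −0.4333·ln(0.06) = 1.219 s.

1.22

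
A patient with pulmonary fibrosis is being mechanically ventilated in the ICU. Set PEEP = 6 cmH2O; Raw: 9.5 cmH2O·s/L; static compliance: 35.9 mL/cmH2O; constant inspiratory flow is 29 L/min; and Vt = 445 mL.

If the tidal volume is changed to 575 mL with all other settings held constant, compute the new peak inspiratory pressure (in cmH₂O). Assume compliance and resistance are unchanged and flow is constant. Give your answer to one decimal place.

Flow: 29 L/min ÷ 60 = 0.4833 L/s.
PIP = Vt/C + R·V̇ + PEEP (constant-flow equation of motion).
Only the elastic term changes: ΔPIP = ΔVt / C = (575 − 445) / 35.9 = 3.621 cmH2O.
Original PIP = 445/35.9 + 9.5×0.4833 + 6 = 22.987 cmH2O; new PIP = 22.987 + (3.621) = 26.608 cmH2O.

26.6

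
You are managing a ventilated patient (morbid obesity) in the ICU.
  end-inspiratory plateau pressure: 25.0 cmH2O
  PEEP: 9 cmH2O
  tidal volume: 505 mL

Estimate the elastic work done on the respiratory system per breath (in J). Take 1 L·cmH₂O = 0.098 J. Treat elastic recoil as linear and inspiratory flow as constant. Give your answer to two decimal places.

0.40

Elastic work ≈ ½ × (Pplat − PEEP) × Vt = 0.5 × (25.0 − 9) × 0.505 L = 0.5 × 16.0 × 0.505 = 4.04 L·cmH2O.
× 0.098 J/(L·cmH2O) → 0.3959 J.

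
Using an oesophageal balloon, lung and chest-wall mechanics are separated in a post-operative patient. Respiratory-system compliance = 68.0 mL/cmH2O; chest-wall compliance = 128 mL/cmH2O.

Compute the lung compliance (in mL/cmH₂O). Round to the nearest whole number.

1/CL = 1/Crs − 1/Ccw.
1/CL = 1/68.0 − 1/128 = 0.006893.
CL = 145.07 mL/cmH2O.

145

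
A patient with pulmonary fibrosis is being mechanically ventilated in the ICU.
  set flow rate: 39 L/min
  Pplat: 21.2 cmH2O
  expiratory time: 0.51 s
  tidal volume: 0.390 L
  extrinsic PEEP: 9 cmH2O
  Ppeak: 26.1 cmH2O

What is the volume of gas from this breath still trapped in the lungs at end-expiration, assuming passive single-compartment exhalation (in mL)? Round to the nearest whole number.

47

Flow: 39 L/min ÷ 60 = 0.65 L/s.
R = (PIP − Pplat)/V̇ = (26.1 − 21.2) / 0.65 = 4.9/0.65 = 7.538 cmH2O·s/L.
C = Vt/(Pplat − PEEP) = 390.0 / (21.2 − 9) = 390.0/12.2 = 31.967 mL/cmH2O.
τ = R × C = 7.538 × 0.03197 L/cmH2O = 0.241 s.
Fraction remaining = e^(−Te/τ) = e^(−0.51/0.241) = 0.1205.
Trapped volume = 390.0 × 0.1205 = 46.995 mL.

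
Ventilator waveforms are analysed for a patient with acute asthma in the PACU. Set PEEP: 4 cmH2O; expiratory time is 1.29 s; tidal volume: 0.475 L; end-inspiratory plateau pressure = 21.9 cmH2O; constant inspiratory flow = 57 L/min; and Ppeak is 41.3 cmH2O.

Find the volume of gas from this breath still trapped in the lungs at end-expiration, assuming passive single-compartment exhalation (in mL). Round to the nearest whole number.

44

Flow: 57 L/min ÷ 60 = 0.95 L/s.
R = (PIP − Pplat)/V̇ = (41.3 − 21.9) / 0.95 = 19.4/0.95 = 20.421 cmH2O·s/L.
C = Vt/(Pplat − PEEP) = 475.0 / (21.9 − 4) = 475.0/17.9 = 26.536 mL/cmH2O.
τ = R × C = 20.421 × 0.02654 L/cmH2O = 0.542 s.
Fraction remaining = e^(−Te/τ) = e^(−1.29/0.542) = 0.09254.
Trapped volume = 475.0 × 0.09254 = 43.957 mL.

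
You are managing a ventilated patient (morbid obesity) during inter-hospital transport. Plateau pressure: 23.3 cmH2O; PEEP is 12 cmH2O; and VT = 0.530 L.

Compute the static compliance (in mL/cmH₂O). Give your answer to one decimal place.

46.9

Cstat = Vt / (Pplat − PEEP) = 530 / (23.3 − 12) = 530 / 11.3 = 46.903 mL/cmH2O.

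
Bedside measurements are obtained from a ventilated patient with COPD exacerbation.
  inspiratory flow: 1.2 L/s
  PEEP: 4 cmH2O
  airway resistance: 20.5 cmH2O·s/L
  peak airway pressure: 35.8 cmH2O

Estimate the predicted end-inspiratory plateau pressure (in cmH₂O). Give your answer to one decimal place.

Pplat = PIP − Raw × flow = 35.8 − 20.5 × 1.2 = 35.8 − 24.6 = 11.2 cmH2O.

11.2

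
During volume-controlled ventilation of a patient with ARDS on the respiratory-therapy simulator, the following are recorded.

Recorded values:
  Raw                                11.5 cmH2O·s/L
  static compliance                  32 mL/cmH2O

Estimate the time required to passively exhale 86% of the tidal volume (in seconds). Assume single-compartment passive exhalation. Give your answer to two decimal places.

0.72

τ = R × C = 11.5 × 32 mL/cmH2O = 11.5 × 0.032 L/cmH2O = 0.368 s.
Exhaled fraction f = 1 − e^(−t/τ) → t = −τ·ln(1 − f) = −0.368·ln(0.14) = 0.7235 s.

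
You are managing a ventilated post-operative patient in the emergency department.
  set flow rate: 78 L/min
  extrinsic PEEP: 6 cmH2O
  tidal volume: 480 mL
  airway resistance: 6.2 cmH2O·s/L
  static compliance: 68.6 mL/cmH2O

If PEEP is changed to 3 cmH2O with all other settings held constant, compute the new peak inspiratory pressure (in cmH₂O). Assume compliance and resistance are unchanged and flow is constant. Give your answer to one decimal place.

18.1

Flow: 78 L/min ÷ 60 = 1.3 L/s.
PIP = Vt/C + R·V̇ + PEEP (constant-flow equation of motion).
Only the baseline term changes: ΔPIP = ΔPEEP = 3 − 6 = -3.0 cmH2O.
Original PIP = 480/68.6 + 6.2×1.3 + 6 = 21.057 cmH2O; new PIP = 21.057 + (-3.0) = 18.057 cmH2O.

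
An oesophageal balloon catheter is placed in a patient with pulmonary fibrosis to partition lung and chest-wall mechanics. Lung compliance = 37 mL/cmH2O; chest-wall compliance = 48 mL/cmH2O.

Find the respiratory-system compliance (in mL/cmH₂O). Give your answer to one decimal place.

20.9

Lung and chest wall are elastances in series: 1/Crs = 1/CL + 1/Ccw.
1/Crs = 1/37 + 1/48 = 0.04786.
Crs = 20.894 mL/cmH2O.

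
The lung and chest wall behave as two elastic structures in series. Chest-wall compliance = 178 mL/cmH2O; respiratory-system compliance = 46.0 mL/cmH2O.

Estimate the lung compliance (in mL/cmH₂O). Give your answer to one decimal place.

1/CL = 1/Crs − 1/Ccw.
1/CL = 1/46.0 − 1/178 = 0.01612.
CL = 62.035 mL/cmH2O.

62.0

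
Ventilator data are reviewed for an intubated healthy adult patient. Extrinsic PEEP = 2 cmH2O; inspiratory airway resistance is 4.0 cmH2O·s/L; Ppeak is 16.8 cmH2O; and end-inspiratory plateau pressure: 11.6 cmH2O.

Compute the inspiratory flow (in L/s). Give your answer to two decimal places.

1.30

flow = (PIP − Pplat) / Raw = 5.2 / 4.0 = 1.3 L/s.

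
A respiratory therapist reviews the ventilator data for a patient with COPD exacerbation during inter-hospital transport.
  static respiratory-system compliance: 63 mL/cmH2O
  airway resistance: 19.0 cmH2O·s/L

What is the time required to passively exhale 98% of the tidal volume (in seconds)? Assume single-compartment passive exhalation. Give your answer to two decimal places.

4.68

τ = R × C = 19.0 × 63 mL/cmH2O = 19.0 × 0.063 L/cmH2O = 1.197 s.
Exhaled fraction f = 1 − e^(−t/τ) → t = −τ·ln(1 − f) = −1.197·ln(0.02) = 4.683 s.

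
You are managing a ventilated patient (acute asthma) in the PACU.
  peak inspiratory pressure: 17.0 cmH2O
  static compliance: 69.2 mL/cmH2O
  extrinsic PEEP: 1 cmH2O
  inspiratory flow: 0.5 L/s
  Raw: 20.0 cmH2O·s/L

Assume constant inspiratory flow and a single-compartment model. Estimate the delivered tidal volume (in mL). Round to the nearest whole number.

Equation of motion (constant flow): PIP = Vt/C + R·V̇ + PEEP.
Vt/C = PIP − R·V̇ − PEEP = 17.0 − 10.0 − 1 = 6.0 cmH2O.
Vt = C × 6.0 = 69.2 × 6.0 = 415.2 mL.

415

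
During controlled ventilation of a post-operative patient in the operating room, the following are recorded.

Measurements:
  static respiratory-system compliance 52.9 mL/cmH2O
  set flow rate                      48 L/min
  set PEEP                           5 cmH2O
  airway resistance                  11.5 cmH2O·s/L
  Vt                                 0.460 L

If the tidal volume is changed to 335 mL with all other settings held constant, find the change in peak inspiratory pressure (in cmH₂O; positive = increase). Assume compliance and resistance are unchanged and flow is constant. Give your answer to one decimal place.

-2.4

PIP = Vt/C + R·V̇ + PEEP (constant-flow equation of motion).
Only the elastic term changes: ΔPIP = ΔVt / C = (335 − 460) / 52.9 = -2.363 cmH2O.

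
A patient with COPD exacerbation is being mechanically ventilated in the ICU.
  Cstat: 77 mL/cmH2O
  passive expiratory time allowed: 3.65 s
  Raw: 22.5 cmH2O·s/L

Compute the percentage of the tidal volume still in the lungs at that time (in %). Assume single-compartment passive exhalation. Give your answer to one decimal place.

12.2

τ = R × C = 22.5 × 77 mL/cmH2O = 22.5 × 0.077 L/cmH2O = 1.733 s.
Passive exhalation: V(t)/V₀ = e^(−t/τ) = e^(−3.65/1.733) = 0.1217.
Fraction remaining = 0.1217 → 12.17%.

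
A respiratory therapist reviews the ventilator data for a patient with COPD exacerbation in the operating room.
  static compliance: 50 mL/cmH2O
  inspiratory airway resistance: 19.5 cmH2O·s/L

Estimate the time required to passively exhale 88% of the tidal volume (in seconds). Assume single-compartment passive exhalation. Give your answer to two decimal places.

2.07

τ = R × C = 19.5 × 50 mL/cmH2O = 19.5 × 0.050 L/cmH2O = 0.975 s.
Exhaled fraction f = 1 − e^(−t/τ) → t = −τ·ln(1 − f) = −0.975·ln(0.12) = 2.067 s.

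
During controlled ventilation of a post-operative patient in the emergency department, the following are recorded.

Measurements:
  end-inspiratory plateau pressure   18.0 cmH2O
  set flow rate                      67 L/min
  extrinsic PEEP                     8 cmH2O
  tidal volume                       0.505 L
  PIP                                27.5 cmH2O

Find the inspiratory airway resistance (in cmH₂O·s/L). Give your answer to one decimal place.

Flow: 67 L/min ÷ 60 = 1.1167 L/s.
Raw = (PIP − Pplat) / flow = (27.5 − 18.0) / 1.1167 = 9.5 / 1.1167 = 8.507 cmH2O·s/L.

8.5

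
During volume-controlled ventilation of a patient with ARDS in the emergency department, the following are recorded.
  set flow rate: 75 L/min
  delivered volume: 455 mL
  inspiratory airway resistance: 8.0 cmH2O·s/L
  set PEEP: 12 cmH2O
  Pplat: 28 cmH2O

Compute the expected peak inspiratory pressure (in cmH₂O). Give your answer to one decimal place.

Flow: 75 L/min ÷ 60 = 1.25 L/s.
PIP = Pplat + Raw × flow = 28 + 8.0 × 1.25 = 28 + 10.0 = 38.0 cmH2O.

38.0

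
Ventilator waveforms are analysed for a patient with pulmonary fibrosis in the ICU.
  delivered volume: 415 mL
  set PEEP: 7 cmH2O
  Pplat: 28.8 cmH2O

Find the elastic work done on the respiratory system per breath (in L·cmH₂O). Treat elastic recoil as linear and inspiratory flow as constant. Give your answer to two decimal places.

Elastic work ≈ ½ × (Pplat − PEEP) × Vt = 0.5 × (28.8 − 7) × 0.415 L = 0.5 × 21.8 × 0.415 = 4.524 L·cmH2O.

4.52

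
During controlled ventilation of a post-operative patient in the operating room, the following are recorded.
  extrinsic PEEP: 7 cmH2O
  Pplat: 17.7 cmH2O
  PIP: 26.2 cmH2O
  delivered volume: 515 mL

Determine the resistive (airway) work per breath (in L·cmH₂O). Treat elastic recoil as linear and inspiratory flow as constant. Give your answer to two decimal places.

4.38

With constant inspiratory flow the resistive pressure is constant at PIP − Pplat = 26.2 − 17.7 = 8.5 cmH2O, so resistive work = 8.5 × 0.515 = 4.378 L·cmH2O.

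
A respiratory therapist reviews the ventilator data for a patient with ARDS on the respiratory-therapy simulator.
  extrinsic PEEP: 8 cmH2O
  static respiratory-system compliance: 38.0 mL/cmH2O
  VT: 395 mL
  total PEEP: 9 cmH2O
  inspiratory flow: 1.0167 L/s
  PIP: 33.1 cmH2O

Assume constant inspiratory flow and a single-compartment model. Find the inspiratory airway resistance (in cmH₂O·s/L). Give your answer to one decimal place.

13.5

Total PEEP = 9 cmH2O (set 8 + intrinsic 1); this is the baseline alveolar pressure.
Equation of motion (constant flow): PIP = Vt/C + R·V̇ + PEEP.
R·V̇ = PIP − Vt/C − PEEP = 33.1 − 395/38.0 − 9 = 33.1 − 10.395 − 9 = 13.705 cmH2O.
R = 13.705 / 1.0167 = 13.48 cmH2O·s/L.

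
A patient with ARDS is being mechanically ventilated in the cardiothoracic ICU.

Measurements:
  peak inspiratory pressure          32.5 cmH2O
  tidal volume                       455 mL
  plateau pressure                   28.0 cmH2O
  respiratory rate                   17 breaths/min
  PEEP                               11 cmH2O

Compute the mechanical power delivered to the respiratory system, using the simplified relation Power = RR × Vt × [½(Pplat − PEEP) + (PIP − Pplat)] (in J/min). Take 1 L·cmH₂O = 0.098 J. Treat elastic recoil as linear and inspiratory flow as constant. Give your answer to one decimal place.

9.9

Per-breath work = Vt × [½(Pplat−PEEP) + (PIP−Pplat)] = 0.455 × [0.5×17.0 + 4.5] = 0.455 × 13.0 = 5.915 L·cmH2O.
Power = 17 × 5.915 = 100.56 L·cmH2O/min.
× 0.098 J/(L·cmH2O) → 9.855 J/min.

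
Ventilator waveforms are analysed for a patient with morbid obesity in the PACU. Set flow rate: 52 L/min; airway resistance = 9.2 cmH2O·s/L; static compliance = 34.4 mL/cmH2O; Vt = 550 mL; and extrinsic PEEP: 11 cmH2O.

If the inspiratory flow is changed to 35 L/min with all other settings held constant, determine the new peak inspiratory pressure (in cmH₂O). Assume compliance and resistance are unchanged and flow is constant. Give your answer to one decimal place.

32.4

Flow: 52 L/min ÷ 60 = 0.8667 L/s.
New flow: 35 L/min ÷ 60 = 0.5833 L/s.
PIP = Vt/C + R·V̇ + PEEP (constant-flow equation of motion).
Only the resistive term changes: ΔPIP = R × ΔV̇ = 9.2 × (0.5833 − 0.8667) = 9.2 × -0.2834 = -2.607 cmH2O.
Original PIP = 550/34.4 + 9.2×0.8667 + 11 = 34.962 cmH2O; new PIP = 34.962 + (-2.607) = 32.355 cmH2O.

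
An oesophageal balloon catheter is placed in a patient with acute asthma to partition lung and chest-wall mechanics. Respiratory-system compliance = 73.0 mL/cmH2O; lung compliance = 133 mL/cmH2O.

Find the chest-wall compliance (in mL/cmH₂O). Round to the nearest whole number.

1/Ccw = 1/Crs − 1/CL.
1/Ccw = 1/73.0 − 1/133 = 0.00618.
Ccw = 161.81 mL/cmH2O.

162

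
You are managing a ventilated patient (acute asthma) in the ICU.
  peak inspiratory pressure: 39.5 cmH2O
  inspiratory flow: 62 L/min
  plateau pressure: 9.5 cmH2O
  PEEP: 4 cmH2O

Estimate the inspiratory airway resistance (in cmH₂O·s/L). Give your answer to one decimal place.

29.0

Flow: 62 L/min ÷ 60 = 1.0333 L/s.
Raw = (PIP − Pplat) / flow = (39.5 − 9.5) / 1.0333 = 30.0 / 1.0333 = 29.033 cmH2O·s/L.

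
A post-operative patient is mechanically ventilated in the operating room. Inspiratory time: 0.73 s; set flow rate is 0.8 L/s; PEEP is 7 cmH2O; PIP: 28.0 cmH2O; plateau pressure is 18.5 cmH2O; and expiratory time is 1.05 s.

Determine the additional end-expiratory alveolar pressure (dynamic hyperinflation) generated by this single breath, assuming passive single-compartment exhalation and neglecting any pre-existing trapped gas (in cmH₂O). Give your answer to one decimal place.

Vt = flow × Ti = 0.8 L/s × 0.73 s × 1000 mL/L = 584.0 mL.
R = (PIP − Pplat)/V̇ = (28.0 − 18.5) / 0.8 = 9.5/0.8 = 11.875 cmH2O·s/L.
C = Vt/(Pplat − PEEP) = 584.0 / (18.5 − 7) = 584.0/11.5 = 50.783 mL/cmH2O.
τ = R × C = 11.875 × 0.05078 L/cmH2O = 0.603 s.
Fraction remaining = e^(−Te/τ) = e^(−1.05/0.603) = 0.1753; trapped volume = 584.0 × 0.1753 = 102.38 mL.
Additional alveolar pressure from trapping ≈ V_trapped / C = 102.38 / 50.783 = 2.016 cmH2O.

2.0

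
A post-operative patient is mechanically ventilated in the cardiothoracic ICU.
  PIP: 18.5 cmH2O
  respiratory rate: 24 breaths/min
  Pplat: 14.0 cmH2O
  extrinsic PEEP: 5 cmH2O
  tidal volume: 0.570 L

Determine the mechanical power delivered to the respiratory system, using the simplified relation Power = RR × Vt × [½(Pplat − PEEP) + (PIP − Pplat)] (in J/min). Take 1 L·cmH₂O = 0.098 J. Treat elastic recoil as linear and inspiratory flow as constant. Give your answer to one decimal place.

12.1

Per-breath work = Vt × [½(Pplat−PEEP) + (PIP−Pplat)] = 0.570 × [0.5×9.0 + 4.5] = 0.570 × 9.0 = 5.13 L·cmH2O.
Power = 24 × 5.13 = 123.12 L·cmH2O/min.
× 0.098 J/(L·cmH2O) → 12.066 J/min.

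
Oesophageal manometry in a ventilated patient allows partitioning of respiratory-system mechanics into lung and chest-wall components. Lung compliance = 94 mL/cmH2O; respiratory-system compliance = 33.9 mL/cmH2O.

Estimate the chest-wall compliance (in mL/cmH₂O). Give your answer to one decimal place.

1/Ccw = 1/Crs − 1/CL.
1/Ccw = 1/33.9 − 1/94 = 0.01886.
Ccw = 53.022 mL/cmH2O.

53.0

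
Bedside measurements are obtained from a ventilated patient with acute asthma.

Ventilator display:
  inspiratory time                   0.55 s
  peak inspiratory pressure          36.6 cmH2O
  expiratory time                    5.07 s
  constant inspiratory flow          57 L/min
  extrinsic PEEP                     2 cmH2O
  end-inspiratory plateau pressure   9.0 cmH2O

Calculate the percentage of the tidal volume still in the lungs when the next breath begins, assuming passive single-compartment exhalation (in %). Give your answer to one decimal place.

9.7

Flow: 57 L/min ÷ 60 = 0.95 L/s.
Vt = flow × Ti = 0.95 L/s × 0.55 s × 1000 mL/L = 522.5 mL.
R = (PIP − Pplat)/V̇ = (36.6 − 9.0) / 0.95 = 27.6/0.95 = 29.053 cmH2O·s/L.
C = Vt/(Pplat − PEEP) = 522.5 / (9.0 − 2) = 522.5/7.0 = 74.643 mL/cmH2O.
τ = R × C = 29.053 × 0.07464 L/cmH2O = 2.169 s.
Fraction remaining at end-expiration = e^(−Te/τ) = e^(−5.07/2.169) = 0.09657 → 9.657%.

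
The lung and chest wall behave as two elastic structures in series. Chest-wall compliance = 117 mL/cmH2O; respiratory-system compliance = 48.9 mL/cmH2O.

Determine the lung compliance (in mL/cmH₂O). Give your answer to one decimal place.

1/CL = 1/Crs − 1/Ccw.
1/CL = 1/48.9 − 1/117 = 0.0119.
CL = 84.034 mL/cmH2O.

84.0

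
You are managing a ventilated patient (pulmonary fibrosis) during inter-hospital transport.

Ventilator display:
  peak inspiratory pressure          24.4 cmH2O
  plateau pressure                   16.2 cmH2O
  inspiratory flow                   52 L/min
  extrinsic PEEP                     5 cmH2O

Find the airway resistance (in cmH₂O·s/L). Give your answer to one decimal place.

Flow: 52 L/min ÷ 60 = 0.8667 L/s.
Raw = (PIP − Pplat) / flow = (24.4 − 16.2) / 0.8667 = 8.2 / 0.8667 = 9.461 cmH2O·s/L.

9.5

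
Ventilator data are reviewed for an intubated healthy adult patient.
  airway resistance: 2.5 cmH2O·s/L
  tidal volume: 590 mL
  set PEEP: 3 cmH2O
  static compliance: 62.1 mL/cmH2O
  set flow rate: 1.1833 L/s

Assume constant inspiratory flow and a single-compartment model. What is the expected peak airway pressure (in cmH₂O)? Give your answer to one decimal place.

Equation of motion (constant flow): PIP = Vt/C + R·V̇ + PEEP.
PIP = 590/62.1 + 2.5×1.1833 + 3 = 9.501 + 2.958 + 3 = 15.459 cmH2O.

15.5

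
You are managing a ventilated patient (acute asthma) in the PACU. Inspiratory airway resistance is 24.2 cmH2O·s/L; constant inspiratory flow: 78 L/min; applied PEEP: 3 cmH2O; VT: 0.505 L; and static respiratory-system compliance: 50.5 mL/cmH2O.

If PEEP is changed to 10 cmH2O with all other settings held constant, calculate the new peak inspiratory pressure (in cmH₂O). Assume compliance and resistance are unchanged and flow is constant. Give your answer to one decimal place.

Flow: 78 L/min ÷ 60 = 1.3 L/s.
PIP = Vt/C + R·V̇ + PEEP (constant-flow equation of motion).
Only the baseline term changes: ΔPIP = ΔPEEP = 10 − 3 = 7.0 cmH2O.
Original PIP = 505/50.5 + 24.2×1.3 + 3 = 44.46 cmH2O; new PIP = 44.46 + (7.0) = 51.46 cmH2O.

51.5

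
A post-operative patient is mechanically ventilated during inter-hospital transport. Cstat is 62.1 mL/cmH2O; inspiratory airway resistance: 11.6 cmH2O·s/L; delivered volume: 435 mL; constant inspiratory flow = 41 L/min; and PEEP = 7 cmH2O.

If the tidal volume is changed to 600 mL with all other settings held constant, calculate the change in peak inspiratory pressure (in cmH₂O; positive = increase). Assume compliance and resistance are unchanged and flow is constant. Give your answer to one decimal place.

2.7

PIP = Vt/C + R·V̇ + PEEP (constant-flow equation of motion).
Only the elastic term changes: ΔPIP = ΔVt / C = (600 − 435) / 62.1 = 2.657 cmH2O.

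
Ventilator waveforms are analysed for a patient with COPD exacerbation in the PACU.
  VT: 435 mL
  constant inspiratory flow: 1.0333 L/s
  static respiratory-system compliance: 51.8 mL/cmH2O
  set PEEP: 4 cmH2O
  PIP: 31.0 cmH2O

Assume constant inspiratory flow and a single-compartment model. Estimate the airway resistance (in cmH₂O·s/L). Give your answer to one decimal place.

18.0

Equation of motion (constant flow): PIP = Vt/C + R·V̇ + PEEP.
R·V̇ = PIP − Vt/C − PEEP = 31.0 − 435/51.8 − 4 = 31.0 − 8.398 − 4 = 18.602 cmH2O.
R = 18.602 / 1.0333 = 18.003 cmH2O·s/L.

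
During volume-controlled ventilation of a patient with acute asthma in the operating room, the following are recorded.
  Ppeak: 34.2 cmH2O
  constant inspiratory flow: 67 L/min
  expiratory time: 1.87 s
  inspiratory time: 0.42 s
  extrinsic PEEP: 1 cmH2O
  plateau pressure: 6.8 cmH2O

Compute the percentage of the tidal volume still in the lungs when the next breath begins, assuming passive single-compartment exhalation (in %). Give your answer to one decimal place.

Flow: 67 L/min ÷ 60 = 1.1167 L/s.
Vt = flow × Ti = 1.1167 L/s × 0.42 s × 1000 mL/L = 469.01 mL.
R = (PIP − Pplat)/V̇ = (34.2 − 6.8) / 1.1167 = 27.4/1.1167 = 24.537 cmH2O·s/L.
C = Vt/(Pplat − PEEP) = 469.01 / (6.8 − 1) = 469.01/5.8 = 80.864 mL/cmH2O.
τ = R × C = 24.537 × 0.08086 L/cmH2O = 1.984 s.
Fraction remaining at end-expiration = e^(−Te/τ) = e^(−1.87/1.984) = 0.3896 → 38.96%.

39.0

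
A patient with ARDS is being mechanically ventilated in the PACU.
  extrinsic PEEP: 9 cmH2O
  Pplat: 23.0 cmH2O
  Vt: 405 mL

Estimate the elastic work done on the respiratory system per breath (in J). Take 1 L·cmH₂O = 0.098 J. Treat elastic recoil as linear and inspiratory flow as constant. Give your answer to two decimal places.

Elastic work ≈ ½ × (Pplat − PEEP) × Vt = 0.5 × (23.0 − 9) × 0.405 L = 0.5 × 14.0 × 0.405 = 2.835 L·cmH2O.
× 0.098 J/(L·cmH2O) → 0.2778 J.

0.28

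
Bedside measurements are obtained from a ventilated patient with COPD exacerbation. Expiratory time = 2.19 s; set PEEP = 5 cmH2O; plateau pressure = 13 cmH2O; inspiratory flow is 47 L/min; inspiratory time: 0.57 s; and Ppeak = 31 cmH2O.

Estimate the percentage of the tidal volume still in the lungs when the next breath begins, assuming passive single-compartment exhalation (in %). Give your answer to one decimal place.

Flow: 47 L/min ÷ 60 = 0.7833 L/s.
Vt = flow × Ti = 0.7833 L/s × 0.57 s × 1000 mL/L = 446.48 mL.
R = (PIP − Pplat)/V̇ = (31 − 13) / 0.7833 = 18.0/0.7833 = 22.98 cmH2O·s/L.
C = Vt/(Pplat − PEEP) = 446.48 / (13 − 5) = 446.48/8.0 = 55.81 mL/cmH2O.
τ = R × C = 22.98 × 0.05581 L/cmH2O = 1.283 s.
Fraction remaining at end-expiration = e^(−Te/τ) = e^(−2.19/1.283) = 0.1814 → 18.14%.

18.1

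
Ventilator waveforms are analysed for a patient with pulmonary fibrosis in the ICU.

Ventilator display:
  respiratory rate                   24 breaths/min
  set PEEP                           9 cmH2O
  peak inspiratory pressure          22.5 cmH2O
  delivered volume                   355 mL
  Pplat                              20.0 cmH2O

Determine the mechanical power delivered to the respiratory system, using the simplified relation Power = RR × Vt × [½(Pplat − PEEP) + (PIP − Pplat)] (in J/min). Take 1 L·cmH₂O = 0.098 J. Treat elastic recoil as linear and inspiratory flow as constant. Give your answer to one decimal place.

6.7

Per-breath work = Vt × [½(Pplat−PEEP) + (PIP−Pplat)] = 0.355 × [0.5×11.0 + 2.5] = 0.355 × 8.0 = 2.84 L·cmH2O.
Power = 24 × 2.84 = 68.16 L·cmH2O/min.
× 0.098 J/(L·cmH2O) → 6.68 J/min.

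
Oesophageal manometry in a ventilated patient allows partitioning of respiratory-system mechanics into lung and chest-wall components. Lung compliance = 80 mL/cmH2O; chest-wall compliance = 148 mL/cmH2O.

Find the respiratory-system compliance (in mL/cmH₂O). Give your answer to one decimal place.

51.9

Lung and chest wall are elastances in series: 1/Crs = 1/CL + 1/Ccw.
1/Crs = 1/80 + 1/148 = 0.01926.
Crs = 51.921 mL/cmH2O.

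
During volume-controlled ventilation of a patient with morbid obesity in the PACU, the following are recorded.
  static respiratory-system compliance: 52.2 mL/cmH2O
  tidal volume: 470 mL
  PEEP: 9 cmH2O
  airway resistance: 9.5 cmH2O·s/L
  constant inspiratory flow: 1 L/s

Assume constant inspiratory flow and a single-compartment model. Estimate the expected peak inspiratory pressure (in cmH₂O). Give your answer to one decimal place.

Equation of motion (constant flow): PIP = Vt/C + R·V̇ + PEEP.
PIP = 470/52.2 + 9.5×1 + 9 = 9.004 + 9.5 + 9 = 27.504 cmH2O.

27.5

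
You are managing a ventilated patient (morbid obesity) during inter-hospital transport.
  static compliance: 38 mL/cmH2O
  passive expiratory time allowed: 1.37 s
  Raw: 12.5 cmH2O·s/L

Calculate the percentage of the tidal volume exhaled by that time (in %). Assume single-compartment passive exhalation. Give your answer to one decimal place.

94.4

τ = R × C = 12.5 × 38 mL/cmH2O = 12.5 × 0.038 L/cmH2O = 0.475 s.
Passive exhalation: V(t)/V₀ = e^(−t/τ) = e^(−1.37/0.475) = 0.0559.
Fraction exhaled = 1 − 0.0559 = 0.9441 → 94.41%.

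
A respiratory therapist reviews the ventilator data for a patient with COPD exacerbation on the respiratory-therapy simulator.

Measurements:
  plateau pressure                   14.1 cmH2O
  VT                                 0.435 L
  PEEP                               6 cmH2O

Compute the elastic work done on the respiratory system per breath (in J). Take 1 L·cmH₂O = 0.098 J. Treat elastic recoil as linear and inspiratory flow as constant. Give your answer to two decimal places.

0.17

Elastic work ≈ ½ × (Pplat − PEEP) × Vt = 0.5 × (14.1 − 6) × 0.435 L = 0.5 × 8.1 × 0.435 = 1.762 L·cmH2O.
× 0.098 J/(L·cmH2O) → 0.1727 J.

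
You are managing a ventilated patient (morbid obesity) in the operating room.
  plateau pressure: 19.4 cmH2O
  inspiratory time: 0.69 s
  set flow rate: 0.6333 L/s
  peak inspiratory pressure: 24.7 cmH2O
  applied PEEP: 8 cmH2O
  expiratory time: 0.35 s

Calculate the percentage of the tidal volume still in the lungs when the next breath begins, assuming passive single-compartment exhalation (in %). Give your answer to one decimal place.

Vt = flow × Ti = 0.6333 L/s × 0.69 s × 1000 mL/L = 436.98 mL.
R = (PIP − Pplat)/V̇ = (24.7 − 19.4) / 0.6333 = 5.3/0.6333 = 8.369 cmH2O·s/L.
C = Vt/(Pplat − PEEP) = 436.98 / (19.4 − 8) = 436.98/11.4 = 38.332 mL/cmH2O.
τ = R × C = 8.369 × 0.03833 L/cmH2O = 0.3208 s.
Fraction remaining at end-expiration = e^(−Te/τ) = e^(−0.35/0.3208) = 0.3359 → 33.59%.

33.6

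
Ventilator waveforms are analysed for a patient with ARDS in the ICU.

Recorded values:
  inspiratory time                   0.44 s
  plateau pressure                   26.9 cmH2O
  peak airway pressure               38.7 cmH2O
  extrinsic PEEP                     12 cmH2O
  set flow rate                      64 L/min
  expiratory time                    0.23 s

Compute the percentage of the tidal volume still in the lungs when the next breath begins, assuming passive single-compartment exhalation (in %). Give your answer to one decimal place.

Flow: 64 L/min ÷ 60 = 1.0667 L/s.
Vt = flow × Ti = 1.0667 L/s × 0.44 s × 1000 mL/L = 469.35 mL.
R = (PIP − Pplat)/V̇ = (38.7 − 26.9) / 1.0667 = 11.8/1.0667 = 11.062 cmH2O·s/L.
C = Vt/(Pplat − PEEP) = 469.35 / (26.9 − 12) = 469.35/14.9 = 31.5 mL/cmH2O.
τ = R × C = 11.062 × 0.0315 L/cmH2O = 0.3485 s.
Fraction remaining at end-expiration = e^(−Te/τ) = e^(−0.23/0.3485) = 0.5169 → 51.69%.

51.7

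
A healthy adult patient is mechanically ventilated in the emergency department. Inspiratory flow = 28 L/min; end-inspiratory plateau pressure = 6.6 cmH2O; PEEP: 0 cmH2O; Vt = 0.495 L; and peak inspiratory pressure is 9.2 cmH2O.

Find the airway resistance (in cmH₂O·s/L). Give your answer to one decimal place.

Flow: 28 L/min ÷ 60 = 0.4667 L/s.
Raw = (PIP − Pplat) / flow = (9.2 − 6.6) / 0.4667 = 2.6 / 0.4667 = 5.571 cmH2O·s/L.

5.6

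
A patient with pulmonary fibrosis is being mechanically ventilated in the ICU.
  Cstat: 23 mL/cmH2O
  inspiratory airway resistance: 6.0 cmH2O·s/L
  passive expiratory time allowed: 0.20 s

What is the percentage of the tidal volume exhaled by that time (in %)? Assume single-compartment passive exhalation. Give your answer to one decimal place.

76.5

τ = R × C = 6.0 × 23 mL/cmH2O = 6.0 × 0.023 L/cmH2O = 0.138 s.
Passive exhalation: V(t)/V₀ = e^(−t/τ) = e^(−0.20/0.138) = 0.2347.
Fraction exhaled = 1 − 0.2347 = 0.7653 → 76.53%.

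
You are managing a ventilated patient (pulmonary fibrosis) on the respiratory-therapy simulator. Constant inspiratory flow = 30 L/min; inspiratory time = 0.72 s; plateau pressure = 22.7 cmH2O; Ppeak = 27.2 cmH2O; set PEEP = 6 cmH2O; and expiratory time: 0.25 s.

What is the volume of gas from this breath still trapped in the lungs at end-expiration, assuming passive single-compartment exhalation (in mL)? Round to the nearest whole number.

99

Flow: 30 L/min ÷ 60 = 0.5 L/s.
Vt = flow × Ti = 0.5 L/s × 0.72 s × 1000 mL/L = 360.0 mL.
R = (PIP − Pplat)/V̇ = (27.2 − 22.7) / 0.5 = 4.5/0.5 = 9.0 cmH2O·s/L.
C = Vt/(Pplat − PEEP) = 360.0 / (22.7 − 6) = 360.0/16.7 = 21.557 mL/cmH2O.
τ = R × C = 9.0 × 0.02156 L/cmH2O = 0.194 s.
Fraction remaining = e^(−Te/τ) = e^(−0.25/0.194) = 0.2756.
Trapped volume = 360.0 × 0.2756 = 99.216 mL.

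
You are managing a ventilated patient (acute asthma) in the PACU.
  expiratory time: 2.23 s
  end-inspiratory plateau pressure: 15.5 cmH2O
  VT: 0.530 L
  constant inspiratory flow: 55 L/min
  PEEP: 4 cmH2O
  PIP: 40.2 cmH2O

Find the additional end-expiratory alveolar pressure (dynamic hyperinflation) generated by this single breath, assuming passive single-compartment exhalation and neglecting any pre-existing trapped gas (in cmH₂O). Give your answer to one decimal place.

1.9

Flow: 55 L/min ÷ 60 = 0.9167 L/s.
R = (PIP − Pplat)/V̇ = (40.2 − 15.5) / 0.9167 = 24.7/0.9167 = 26.944 cmH2O·s/L.
C = Vt/(Pplat − PEEP) = 530.0 / (15.5 − 4) = 530.0/11.5 = 46.087 mL/cmH2O.
τ = R × C = 26.944 × 0.04609 L/cmH2O = 1.242 s.
Fraction remaining = e^(−Te/τ) = e^(−2.23/1.242) = 0.166; trapped volume = 530.0 × 0.166 = 87.98 mL.
Additional alveolar pressure from trapping ≈ V_trapped / C = 87.98 / 46.087 = 1.909 cmH2O.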